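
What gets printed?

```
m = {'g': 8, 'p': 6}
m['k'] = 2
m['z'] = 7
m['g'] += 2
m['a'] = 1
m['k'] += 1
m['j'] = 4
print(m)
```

m['k'] = 2 → {'g': 8, 'p': 6, 'k': 2}
m['z'] = 7 → {'g': 8, 'p': 6, 'k': 2, 'z': 7}
m['g'] = 8+2 = 10 → {'g': 10, 'p': 6, 'k': 2, 'z': 7}
m['a'] = 1 → {'g': 10, 'p': 6, 'k': 2, 'z': 7, 'a': 1}
m['k'] = 2+1 = 3 → {'g': 10, 'p': 6, 'k': 3, 'z': 7, 'a': 1}
m['j'] = 4 → {'g': 10, 'p': 6, 'k': 3, 'z': 7, 'a': 1, 'j': 4}

{'g': 10, 'p': 6, 'k': 3, 'z': 7, 'a': 1, 'j': 4}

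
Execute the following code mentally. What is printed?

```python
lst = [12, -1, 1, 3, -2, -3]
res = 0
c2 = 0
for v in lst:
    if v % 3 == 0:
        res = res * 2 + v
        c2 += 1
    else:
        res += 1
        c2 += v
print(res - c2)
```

v=12: %3==0, res = 0*2+12 = 12; c2=1
v=-1: not %3==0, res = 12+1 = 13; c2=0
v=1: not %3==0, res = 13+1 = 14; c2=1
v=3: %3==0, res = 14*2+3 = 31; c2=2
v=-2: not %3==0, res = 31+1 = 32; c2=0
v=-3: %3==0, res = 32*2+(-3) = 61; c2=1
res-c2 = 61-1 = 60

60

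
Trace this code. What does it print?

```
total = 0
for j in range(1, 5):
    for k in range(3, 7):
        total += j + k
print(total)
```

j=1,k=3: total = 0+4 = 4
j=1,k=4: total = 4+5 = 9
j=1,k=5: total = 9+6 = 15
j=1,k=6: total = 15+7 = 22
j=2,k=3: total = 22+5 = 27
j=2,k=4: total = 27+6 = 33
j=2,k=5: total = 33+7 = 40
j=2,k=6: total = 40+8 = 48
j=3,k=3: total = 48+6 = 54
j=3,k=4: total = 54+7 = 61
j=3,k=5: total = 61+8 = 69
j=3,k=6: total = 69+9 = 78
j=4,k=3: total = 78+7 = 85
j=4,k=4: total = 85+8 = 93
j=4,k=5: total = 93+9 = 102
j=4,k=6: total = 102+10 = 112

112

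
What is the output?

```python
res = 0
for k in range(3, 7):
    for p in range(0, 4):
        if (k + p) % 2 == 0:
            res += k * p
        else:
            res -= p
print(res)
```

k=3,p=0: odd sum, res = 0-0 = 0
k=3,p=1: even sum, res = 0+3 = 3
k=3,p=2: odd sum, res = 3-2 = 1
k=3,p=3: even sum, res = 1+9 = 10
k=4,p=0: even sum, res = 10+0 = 10
k=4,p=1: odd sum, res = 10-1 = 9
k=4,p=2: even sum, res = 9+8 = 17
k=4,p=3: odd sum, res = 17-3 = 14
k=5,p=0: odd sum, res = 14-0 = 14
k=5,p=1: even sum, res = 14+5 = 19
k=5,p=2: odd sum, res = 19-2 = 17
k=5,p=3: even sum, res = 17+15 = 32
k=6,p=0: even sum, res = 32+0 = 32
k=6,p=1: odd sum, res = 32-1 = 31
k=6,p=2: even sum, res = 31+12 = 43
k=6,p=3: odd sum, res = 43-3 = 40

40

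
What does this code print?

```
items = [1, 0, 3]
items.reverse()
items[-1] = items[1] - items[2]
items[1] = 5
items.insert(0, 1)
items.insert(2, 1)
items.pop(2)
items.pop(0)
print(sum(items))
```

reverse → [3, 0, 1]
items[-1] = items[1]-items[2] = 0-1 = -1 → [3, 0, -1]
items[1] = 5 → [3, 5, -1]
insert 1 at 0 → [1, 3, 5, -1]
insert 1 at 2 → [1, 3, 1, 5, -1]
pop(2) removes 1 → [1, 3, 5, -1]
pop(0) removes 1 → [3, 5, -1]
sum = 7

7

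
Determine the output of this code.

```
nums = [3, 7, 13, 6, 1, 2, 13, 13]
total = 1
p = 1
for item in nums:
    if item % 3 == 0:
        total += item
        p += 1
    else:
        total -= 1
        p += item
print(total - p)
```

item=3: %3==0, total = 1+3 = 4; p=2
item=7: not %3==0, total = 4-1 = 3; p=9
item=13: not %3==0, total = 3-1 = 2; p=22
item=6: %3==0, total = 2+6 = 8; p=23
item=1: not %3==0, total = 8-1 = 7; p=24
item=2: not %3==0, total = 7-1 = 6; p=26
item=13: not %3==0, total = 6-1 = 5; p=39
item=13: not %3==0, total = 5-1 = 4; p=52
total-p = 4-52 = -48

-48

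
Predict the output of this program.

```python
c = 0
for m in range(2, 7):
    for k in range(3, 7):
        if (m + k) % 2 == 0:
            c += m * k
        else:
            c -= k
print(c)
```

m=2,k=3: odd sum, c = 0-3 = -3
m=2,k=4: even sum, c = (-3)+8 = 5
m=2,k=5: odd sum, c = 5-5 = 0
m=2,k=6: even sum, c = 0+12 = 12
m=3,k=3: even sum, c = 12+9 = 21
m=3,k=4: odd sum, c = 21-4 = 17
m=3,k=5: even sum, c = 17+15 = 32
m=3,k=6: odd sum, c = 32-6 = 26
m=4,k=3: odd sum, c = 26-3 = 23
m=4,k=4: even sum, c = 23+16 = 39
m=4,k=5: odd sum, c = 39-5 = 34
m=4,k=6: even sum, c = 34+24 = 58
m=5,k=3: even sum, c = 58+15 = 73
m=5,k=4: odd sum, c = 73-4 = 69
m=5,k=5: even sum, c = 69+25 = 94
m=5,k=6: odd sum, c = 94-6 = 88
m=6,k=3: odd sum, c = 88-3 = 85
m=6,k=4: even sum, c = 85+24 = 109
m=6,k=5: odd sum, c = 109-5 = 104
m=6,k=6: even sum, c = 104+36 = 140

140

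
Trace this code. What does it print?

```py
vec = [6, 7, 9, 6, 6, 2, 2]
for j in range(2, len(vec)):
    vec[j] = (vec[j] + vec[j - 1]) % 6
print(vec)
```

[6, 7, 4, 4, 4, 0, 2]

j=2: vec[2] = (9+7)%6 = 4 → [6, 7, 4, 6, 6, 2, 2]
j=3: vec[3] = (6+4)%6 = 4 → [6, 7, 4, 4, 6, 2, 2]
j=4: vec[4] = (6+4)%6 = 4 → [6, 7, 4, 4, 4, 2, 2]
j=5: vec[5] = (2+4)%6 = 0 → [6, 7, 4, 4, 4, 0, 2]
j=6: vec[6] = (2+0)%6 = 2 → [6, 7, 4, 4, 4, 0, 2]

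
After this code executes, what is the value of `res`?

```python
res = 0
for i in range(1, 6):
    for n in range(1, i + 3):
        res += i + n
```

165

i=1,n=1: res = 0+2 = 2
i=1,n=2: res = 2+3 = 5
i=1,n=3: res = 5+4 = 9
i=2,n=1: res = 9+3 = 12
i=2,n=2: res = 12+4 = 16
i=2,n=3: res = 16+5 = 21
i=2,n=4: res = 21+6 = 27
i=3,n=1: res = 27+4 = 31
i=3,n=2: res = 31+5 = 36
i=3,n=3: res = 36+6 = 42
i=3,n=4: res = 42+7 = 49
i=3,n=5: res = 49+8 = 57
i=4,n=1: res = 57+5 = 62
i=4,n=2: res = 62+6 = 68
i=4,n=3: res = 68+7 = 75
i=4,n=4: res = 75+8 = 83
i=4,n=5: res = 83+9 = 92
i=4,n=6: res = 92+10 = 102
i=5,n=1: res = 102+6 = 108
i=5,n=2: res = 108+7 = 115
i=5,n=3: res = 115+8 = 123
i=5,n=4: res = 123+9 = 132
i=5,n=5: res = 132+10 = 142
i=5,n=6: res = 142+11 = 153
i=5,n=7: res = 153+12 = 165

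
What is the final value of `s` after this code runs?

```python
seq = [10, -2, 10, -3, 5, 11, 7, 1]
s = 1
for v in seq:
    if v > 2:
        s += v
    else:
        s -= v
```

48

v=10: >2, s = 1+10 = 11
v=-2: not >2, s = 11-(-2) = 13
v=10: >2, s = 13+10 = 23
v=-3: not >2, s = 23-(-3) = 26
v=5: >2, s = 26+5 = 31
v=11: >2, s = 31+11 = 42
v=7: >2, s = 42+7 = 49
v=1: not >2, s = 49-1 = 48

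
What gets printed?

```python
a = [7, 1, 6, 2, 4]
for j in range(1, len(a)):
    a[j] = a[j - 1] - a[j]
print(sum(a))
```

5

j=1: a[1] = 7-1 = 6 → [7, 6, 6, 2, 4]
j=2: a[2] = 6-6 = 0 → [7, 6, 0, 2, 4]
j=3: a[3] = 0-2 = -2 → [7, 6, 0, -2, 4]
j=4: a[4] = (-2)-4 = -6 → [7, 6, 0, -2, -6]
sum = 5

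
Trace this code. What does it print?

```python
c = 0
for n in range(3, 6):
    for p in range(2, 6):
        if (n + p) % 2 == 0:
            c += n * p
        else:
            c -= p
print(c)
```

n=3,p=2: odd sum, c = 0-2 = -2
n=3,p=3: even sum, c = (-2)+9 = 7
n=3,p=4: odd sum, c = 7-4 = 3
n=3,p=5: even sum, c = 3+15 = 18
n=4,p=2: even sum, c = 18+8 = 26
n=4,p=3: odd sum, c = 26-3 = 23
n=4,p=4: even sum, c = 23+16 = 39
n=4,p=5: odd sum, c = 39-5 = 34
n=5,p=2: odd sum, c = 34-2 = 32
n=5,p=3: even sum, c = 32+15 = 47
n=5,p=4: odd sum, c = 47-4 = 43
n=5,p=5: even sum, c = 43+25 = 68

68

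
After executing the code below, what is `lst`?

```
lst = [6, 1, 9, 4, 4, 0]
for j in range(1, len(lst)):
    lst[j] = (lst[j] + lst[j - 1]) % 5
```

[6, 2, 1, 0, 4, 4]

j=1: lst[1] = (1+6)%5 = 2 → [6, 2, 9, 4, 4, 0]
j=2: lst[2] = (9+2)%5 = 1 → [6, 2, 1, 4, 4, 0]
j=3: lst[3] = (4+1)%5 = 0 → [6, 2, 1, 0, 4, 0]
j=4: lst[4] = (4+0)%5 = 4 → [6, 2, 1, 0, 4, 0]
j=5: lst[5] = (0+4)%5 = 4 → [6, 2, 1, 0, 4, 4]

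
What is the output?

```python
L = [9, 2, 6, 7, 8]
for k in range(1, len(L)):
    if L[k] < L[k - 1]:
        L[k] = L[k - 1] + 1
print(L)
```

[9, 10, 11, 12, 13]

k=1: 2<9, L[1] = 9+1 = 10 → [9, 10, 6, 7, 8]
k=2: 6<10, L[2] = 10+1 = 11 → [9, 10, 11, 7, 8]
k=3: 7<11, L[3] = 11+1 = 12 → [9, 10, 11, 12, 8]
k=4: 8<12, L[4] = 12+1 = 13 → [9, 10, 11, 12, 13]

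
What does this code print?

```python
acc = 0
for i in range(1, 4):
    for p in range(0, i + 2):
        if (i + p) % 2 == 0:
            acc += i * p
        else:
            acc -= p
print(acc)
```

i=1,p=0: odd sum, acc = 0-0 = 0
i=1,p=1: even sum, acc = 0+1 = 1
i=1,p=2: odd sum, acc = 1-2 = -1
i=2,p=0: even sum, acc = (-1)+0 = -1
i=2,p=1: odd sum, acc = (-1)-1 = -2
i=2,p=2: even sum, acc = (-2)+4 = 2
i=2,p=3: odd sum, acc = 2-3 = -1
i=3,p=0: odd sum, acc = (-1)-0 = -1
i=3,p=1: even sum, acc = (-1)+3 = 2
i=3,p=2: odd sum, acc = 2-2 = 0
i=3,p=3: even sum, acc = 0+9 = 9
i=3,p=4: odd sum, acc = 9-4 = 5

5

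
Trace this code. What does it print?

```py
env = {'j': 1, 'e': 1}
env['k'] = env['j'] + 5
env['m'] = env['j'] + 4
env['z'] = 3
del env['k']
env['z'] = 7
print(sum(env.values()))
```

14

env['k'] = env['j']+5 = 6 → {'j': 1, 'e': 1, 'k': 6}
env['m'] = env['j']+4 = 5 → {'j': 1, 'e': 1, 'k': 6, 'm': 5}
env['z'] = 3 → {'j': 1, 'e': 1, 'k': 6, 'm': 5, 'z': 3}
del 'k' → {'j': 1, 'e': 1, 'm': 5, 'z': 3}
env['z'] = 7 → {'j': 1, 'e': 1, 'm': 5, 'z': 7}
sum of values = 14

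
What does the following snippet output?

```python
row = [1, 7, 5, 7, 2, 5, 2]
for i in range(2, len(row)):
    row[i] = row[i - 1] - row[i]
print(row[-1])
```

i=2: row[2] = 7-5 = 2 → [1, 7, 2, 7, 2, 5, 2]
i=3: row[3] = 2-7 = -5 → [1, 7, 2, -5, 2, 5, 2]
i=4: row[4] = (-5)-2 = -7 → [1, 7, 2, -5, -7, 5, 2]
i=5: row[5] = (-7)-5 = -12 → [1, 7, 2, -5, -7, -12, 2]
i=6: row[6] = (-12)-2 = -14 → [1, 7, 2, -5, -7, -12, -14]

-14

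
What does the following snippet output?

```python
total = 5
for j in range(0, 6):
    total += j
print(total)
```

20

j=0: total = 5+0 = 5
j=1: total = 5+1 = 6
j=2: total = 6+2 = 8
j=3: total = 8+3 = 11
j=4: total = 11+4 = 15
j=5: total = 15+5 = 20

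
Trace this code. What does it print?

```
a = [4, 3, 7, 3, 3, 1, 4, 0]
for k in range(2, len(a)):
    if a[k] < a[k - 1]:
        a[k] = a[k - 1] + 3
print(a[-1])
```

k=2: 7>=3, unchanged → [4, 3, 7, 3, 3, 1, 4, 0]
k=3: 3<7, a[3] = 7+3 = 10 → [4, 3, 7, 10, 3, 1, 4, 0]
k=4: 3<10, a[4] = 10+3 = 13 → [4, 3, 7, 10, 13, 1, 4, 0]
k=5: 1<13, a[5] = 13+3 = 16 → [4, 3, 7, 10, 13, 16, 4, 0]
k=6: 4<16, a[6] = 16+3 = 19 → [4, 3, 7, 10, 13, 16, 19, 0]
k=7: 0<19, a[7] = 19+3 = 22 → [4, 3, 7, 10, 13, 16, 19, 22]

22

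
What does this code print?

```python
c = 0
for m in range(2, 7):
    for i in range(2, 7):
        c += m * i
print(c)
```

400

m=2,i=2: c = 0+4 = 4
m=2,i=3: c = 4+6 = 10
m=2,i=4: c = 10+8 = 18
m=2,i=5: c = 18+10 = 28
m=2,i=6: c = 28+12 = 40
m=3,i=2: c = 40+6 = 46
m=3,i=3: c = 46+9 = 55
m=3,i=4: c = 55+12 = 67
m=3,i=5: c = 67+15 = 82
m=3,i=6: c = 82+18 = 100
m=4,i=2: c = 100+8 = 108
m=4,i=3: c = 108+12 = 120
m=4,i=4: c = 120+16 = 136
m=4,i=5: c = 136+20 = 156
m=4,i=6: c = 156+24 = 180
m=5,i=2: c = 180+10 = 190
m=5,i=3: c = 190+15 = 205
m=5,i=4: c = 205+20 = 225
m=5,i=5: c = 225+25 = 250
m=5,i=6: c = 250+30 = 280
m=6,i=2: c = 280+12 = 292
m=6,i=3: c = 292+18 = 310
m=6,i=4: c = 310+24 = 334
m=6,i=5: c = 334+30 = 364
m=6,i=6: c = 364+36 = 400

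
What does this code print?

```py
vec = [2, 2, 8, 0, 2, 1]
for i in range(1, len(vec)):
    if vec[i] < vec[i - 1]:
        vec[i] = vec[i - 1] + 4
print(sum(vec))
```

i=1: 2>=2, unchanged → [2, 2, 8, 0, 2, 1]
i=2: 8>=2, unchanged → [2, 2, 8, 0, 2, 1]
i=3: 0<8, vec[3] = 8+4 = 12 → [2, 2, 8, 12, 2, 1]
i=4: 2<12, vec[4] = 12+4 = 16 → [2, 2, 8, 12, 16, 1]
i=5: 1<16, vec[5] = 16+4 = 20 → [2, 2, 8, 12, 16, 20]
sum = 60

60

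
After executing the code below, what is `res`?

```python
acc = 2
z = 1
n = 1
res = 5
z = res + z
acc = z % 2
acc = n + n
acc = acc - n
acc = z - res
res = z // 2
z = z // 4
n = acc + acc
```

3

z = 5+1 = 6
acc = 6%2 = 0
acc = 1+1 = 2
acc = 2-1 = 1
acc = 6-5 = 1
res = 6//2 = 3
z = 6//4 = 1
n = 1+1 = 2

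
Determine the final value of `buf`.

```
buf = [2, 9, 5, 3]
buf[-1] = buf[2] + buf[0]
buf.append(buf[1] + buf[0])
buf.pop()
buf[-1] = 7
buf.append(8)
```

[2, 9, 5, 7, 8]

buf[-1] = buf[2]+buf[0] = 5+2 = 7 → [2, 9, 5, 7]
append buf[1]+buf[0] = 9+2 = 11 → [2, 9, 5, 7, 11]
pop() removes 11 → [2, 9, 5, 7]
buf[-1] = 7 → [2, 9, 5, 7]
append 8 → [2, 9, 5, 7, 8]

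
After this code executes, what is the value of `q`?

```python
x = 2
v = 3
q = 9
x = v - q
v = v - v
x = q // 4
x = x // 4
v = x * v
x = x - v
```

x = 3-9 = -6
v = 3-3 = 0
x = 9//4 = 2
x = 2//4 = 0
v = 0*0 = 0
x = 0-0 = 0

9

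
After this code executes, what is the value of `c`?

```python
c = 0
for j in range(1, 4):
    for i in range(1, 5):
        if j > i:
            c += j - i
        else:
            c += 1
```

j=1,i=1: not 1>1, c = 0+1 = 1
j=1,i=2: not 1>2, c = 1+1 = 2
j=1,i=3: not 1>3, c = 2+1 = 3
j=1,i=4: not 1>4, c = 3+1 = 4
j=2,i=1: 2>1, c = 4+1 = 5
j=2,i=2: not 2>2, c = 5+1 = 6
j=2,i=3: not 2>3, c = 6+1 = 7
j=2,i=4: not 2>4, c = 7+1 = 8
j=3,i=1: 3>1, c = 8+2 = 10
j=3,i=2: 3>2, c = 10+1 = 11
j=3,i=3: not 3>3, c = 11+1 = 12
j=3,i=4: not 3>4, c = 12+1 = 13

13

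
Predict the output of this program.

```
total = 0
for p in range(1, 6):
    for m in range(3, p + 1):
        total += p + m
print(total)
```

p=3,m=3: total = 0+6 = 6
p=4,m=3: total = 6+7 = 13
p=4,m=4: total = 13+8 = 21
p=5,m=3: total = 21+8 = 29
p=5,m=4: total = 29+9 = 38
p=5,m=5: total = 38+10 = 48

48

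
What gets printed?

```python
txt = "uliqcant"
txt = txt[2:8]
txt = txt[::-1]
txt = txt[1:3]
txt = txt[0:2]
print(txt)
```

slice [2:8] → 'iqcant'
reverse → 'tnacqi'
slice [1:3] → 'na'
slice [0:2] → 'na'

na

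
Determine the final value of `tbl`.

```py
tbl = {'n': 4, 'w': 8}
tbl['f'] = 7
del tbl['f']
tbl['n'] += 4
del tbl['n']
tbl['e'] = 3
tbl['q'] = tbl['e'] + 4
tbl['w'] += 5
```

tbl['f'] = 7 → {'n': 4, 'w': 8, 'f': 7}
del 'f' → {'n': 4, 'w': 8}
tbl['n'] = 4+4 = 8 → {'n': 8, 'w': 8}
del 'n' → {'w': 8}
tbl['e'] = 3 → {'w': 8, 'e': 3}
tbl['q'] = tbl['e']+4 = 7 → {'w': 8, 'e': 3, 'q': 7}
tbl['w'] = 8+5 = 13 → {'w': 13, 'e': 3, 'q': 7}

{'w': 13, 'e': 3, 'q': 7}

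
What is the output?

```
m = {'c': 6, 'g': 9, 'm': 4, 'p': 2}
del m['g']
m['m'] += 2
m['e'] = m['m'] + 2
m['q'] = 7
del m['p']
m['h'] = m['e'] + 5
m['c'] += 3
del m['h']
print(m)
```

{'c': 9, 'm': 6, 'e': 8, 'q': 7}

del 'g' → {'c': 6, 'm': 4, 'p': 2}
m['m'] = 4+2 = 6 → {'c': 6, 'm': 6, 'p': 2}
m['e'] = m['m']+2 = 8 → {'c': 6, 'm': 6, 'p': 2, 'e': 8}
m['q'] = 7 → {'c': 6, 'm': 6, 'p': 2, 'e': 8, 'q': 7}
del 'p' → {'c': 6, 'm': 6, 'e': 8, 'q': 7}
m['h'] = m['e']+5 = 13 → {'c': 6, 'm': 6, 'e': 8, 'q': 7, 'h': 13}
m['c'] = 6+3 = 9 → {'c': 9, 'm': 6, 'e': 8, 'q': 7, 'h': 13}
del 'h' → {'c': 9, 'm': 6, 'e': 8, 'q': 7}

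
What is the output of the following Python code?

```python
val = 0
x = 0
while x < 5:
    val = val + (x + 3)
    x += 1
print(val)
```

25

x=0: val = 0+3 = 3
x=1: val = 3+4 = 7
x=2: val = 7+5 = 12
x=3: val = 12+6 = 18
x=4: val = 18+7 = 25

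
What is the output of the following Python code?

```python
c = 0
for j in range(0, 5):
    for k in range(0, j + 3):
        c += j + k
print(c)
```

j=0,k=0: c = 0+0 = 0
j=0,k=1: c = 0+1 = 1
j=0,k=2: c = 1+2 = 3
j=1,k=0: c = 3+1 = 4
j=1,k=1: c = 4+2 = 6
j=1,k=2: c = 6+3 = 9
j=1,k=3: c = 9+4 = 13
j=2,k=0: c = 13+2 = 15
j=2,k=1: c = 15+3 = 18
j=2,k=2: c = 18+4 = 22
j=2,k=3: c = 22+5 = 27
j=2,k=4: c = 27+6 = 33
j=3,k=0: c = 33+3 = 36
j=3,k=1: c = 36+4 = 40
j=3,k=2: c = 40+5 = 45
j=3,k=3: c = 45+6 = 51
j=3,k=4: c = 51+7 = 58
j=3,k=5: c = 58+8 = 66
j=4,k=0: c = 66+4 = 70
j=4,k=1: c = 70+5 = 75
j=4,k=2: c = 75+6 = 81
j=4,k=3: c = 81+7 = 88
j=4,k=4: c = 88+8 = 96
j=4,k=5: c = 96+9 = 105
j=4,k=6: c = 105+10 = 115

115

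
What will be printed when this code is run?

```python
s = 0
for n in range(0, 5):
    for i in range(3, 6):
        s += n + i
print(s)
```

n=0,i=3: s = 0+3 = 3
n=0,i=4: s = 3+4 = 7
n=0,i=5: s = 7+5 = 12
n=1,i=3: s = 12+4 = 16
n=1,i=4: s = 16+5 = 21
n=1,i=5: s = 21+6 = 27
n=2,i=3: s = 27+5 = 32
n=2,i=4: s = 32+6 = 38
n=2,i=5: s = 38+7 = 45
n=3,i=3: s = 45+6 = 51
n=3,i=4: s = 51+7 = 58
n=3,i=5: s = 58+8 = 66
n=4,i=3: s = 66+7 = 73
n=4,i=4: s = 73+8 = 81
n=4,i=5: s = 81+9 = 90

90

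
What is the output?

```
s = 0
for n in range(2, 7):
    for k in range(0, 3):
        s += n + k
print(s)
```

n=2,k=0: s = 0+2 = 2
n=2,k=1: s = 2+3 = 5
n=2,k=2: s = 5+4 = 9
n=3,k=0: s = 9+3 = 12
n=3,k=1: s = 12+4 = 16
n=3,k=2: s = 16+5 = 21
n=4,k=0: s = 21+4 = 25
n=4,k=1: s = 25+5 = 30
n=4,k=2: s = 30+6 = 36
n=5,k=0: s = 36+5 = 41
n=5,k=1: s = 41+6 = 47
n=5,k=2: s = 47+7 = 54
n=6,k=0: s = 54+6 = 60
n=6,k=1: s = 60+7 = 67
n=6,k=2: s = 67+8 = 75

75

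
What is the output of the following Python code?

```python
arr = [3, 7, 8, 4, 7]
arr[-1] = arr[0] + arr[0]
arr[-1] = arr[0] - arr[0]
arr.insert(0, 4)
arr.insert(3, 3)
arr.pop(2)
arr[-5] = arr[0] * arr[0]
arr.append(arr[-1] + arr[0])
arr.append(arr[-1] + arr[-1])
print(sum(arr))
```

arr[-1] = arr[0]+arr[0] = 3+3 = 6 → [3, 7, 8, 4, 6]
arr[-1] = arr[0]-arr[0] = 3-3 = 0 → [3, 7, 8, 4, 0]
insert 4 at 0 → [4, 3, 7, 8, 4, 0]
insert 3 at 3 → [4, 3, 7, 3, 8, 4, 0]
pop(2) removes 7 → [4, 3, 3, 8, 4, 0]
arr[-5] = arr[0]*arr[0] = 4*4 = 16 → [4, 16, 3, 8, 4, 0]
append arr[-1]+arr[0] = 0+4 = 4 → [4, 16, 3, 8, 4, 0, 4]
append arr[-1]+arr[-1] = 4+4 = 8 → [4, 16, 3, 8, 4, 0, 4, 8]
sum = 47

47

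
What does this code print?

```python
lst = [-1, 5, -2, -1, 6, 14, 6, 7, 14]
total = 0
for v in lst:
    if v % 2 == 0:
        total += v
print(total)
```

38

v=-1: not even
v=5: not even
v=-2: even, total = 0+(-2) = -2
v=-1: not even
v=6: even, total = (-2)+6 = 4
v=14: even, total = 4+14 = 18
v=6: even, total = 18+6 = 24
v=7: not even
v=14: even, total = 24+14 = 38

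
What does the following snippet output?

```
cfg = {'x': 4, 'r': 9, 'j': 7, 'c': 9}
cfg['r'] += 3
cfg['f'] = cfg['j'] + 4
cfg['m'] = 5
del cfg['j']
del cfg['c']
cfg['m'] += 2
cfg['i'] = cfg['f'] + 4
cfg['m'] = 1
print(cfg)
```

{'x': 4, 'r': 12, 'f': 11, 'm': 1, 'i': 15}

cfg['r'] = 9+3 = 12 → {'x': 4, 'r': 12, 'j': 7, 'c': 9}
cfg['f'] = cfg['j']+4 = 11 → {'x': 4, 'r': 12, 'j': 7, 'c': 9, 'f': 11}
cfg['m'] = 5 → {'x': 4, 'r': 12, 'j': 7, 'c': 9, 'f': 11, 'm': 5}
del 'j' → {'x': 4, 'r': 12, 'c': 9, 'f': 11, 'm': 5}
del 'c' → {'x': 4, 'r': 12, 'f': 11, 'm': 5}
cfg['m'] = 5+2 = 7 → {'x': 4, 'r': 12, 'f': 11, 'm': 7}
cfg['i'] = cfg['f']+4 = 15 → {'x': 4, 'r': 12, 'f': 11, 'm': 7, 'i': 15}
cfg['m'] = 1 → {'x': 4, 'r': 12, 'f': 11, 'm': 1, 'i': 15}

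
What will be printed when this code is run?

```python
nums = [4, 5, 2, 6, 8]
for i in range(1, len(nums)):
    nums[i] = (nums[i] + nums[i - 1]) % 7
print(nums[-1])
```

4

i=1: nums[1] = (5+4)%7 = 2 → [4, 2, 2, 6, 8]
i=2: nums[2] = (2+2)%7 = 4 → [4, 2, 4, 6, 8]
i=3: nums[3] = (6+4)%7 = 3 → [4, 2, 4, 3, 8]
i=4: nums[4] = (8+3)%7 = 4 → [4, 2, 4, 3, 4]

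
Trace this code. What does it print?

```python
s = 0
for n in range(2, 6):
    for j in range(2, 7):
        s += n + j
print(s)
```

150

n=2,j=2: s = 0+4 = 4
n=2,j=3: s = 4+5 = 9
n=2,j=4: s = 9+6 = 15
n=2,j=5: s = 15+7 = 22
n=2,j=6: s = 22+8 = 30
n=3,j=2: s = 30+5 = 35
n=3,j=3: s = 35+6 = 41
n=3,j=4: s = 41+7 = 48
n=3,j=5: s = 48+8 = 56
n=3,j=6: s = 56+9 = 65
n=4,j=2: s = 65+6 = 71
n=4,j=3: s = 71+7 = 78
n=4,j=4: s = 78+8 = 86
n=4,j=5: s = 86+9 = 95
n=4,j=6: s = 95+10 = 105
n=5,j=2: s = 105+7 = 112
n=5,j=3: s = 112+8 = 120
n=5,j=4: s = 120+9 = 129
n=5,j=5: s = 129+10 = 139
n=5,j=6: s = 139+11 = 150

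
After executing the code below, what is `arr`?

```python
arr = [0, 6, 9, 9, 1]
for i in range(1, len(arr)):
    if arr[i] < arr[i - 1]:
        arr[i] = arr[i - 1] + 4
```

[0, 6, 9, 9, 13]

i=1: 6>=0, unchanged → [0, 6, 9, 9, 1]
i=2: 9>=6, unchanged → [0, 6, 9, 9, 1]
i=3: 9>=9, unchanged → [0, 6, 9, 9, 1]
i=4: 1<9, arr[4] = 9+4 = 13 → [0, 6, 9, 9, 13]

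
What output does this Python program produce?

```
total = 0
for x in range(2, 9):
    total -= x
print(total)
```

-35

x=2: total = 0-2 = -2
x=3: total = (-2)-3 = -5
x=4: total = (-5)-4 = -9
x=5: total = (-9)-5 = -14
x=6: total = (-14)-6 = -20
x=7: total = (-20)-7 = -27
x=8: total = (-27)-8 = -35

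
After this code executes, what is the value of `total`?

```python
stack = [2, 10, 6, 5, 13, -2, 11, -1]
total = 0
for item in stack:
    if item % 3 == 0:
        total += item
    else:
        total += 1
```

item=2: not %3==0, total = 0+1 = 1
item=10: not %3==0, total = 1+1 = 2
item=6: %3==0, total = 2+6 = 8
item=5: not %3==0, total = 8+1 = 9
item=13: not %3==0, total = 9+1 = 10
item=-2: not %3==0, total = 10+1 = 11
item=11: not %3==0, total = 11+1 = 12
item=-1: not %3==0, total = 12+1 = 13

13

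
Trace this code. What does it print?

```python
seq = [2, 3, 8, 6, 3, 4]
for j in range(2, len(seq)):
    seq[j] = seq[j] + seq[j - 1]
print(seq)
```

j=2: seq[2] = 8+3 = 11 → [2, 3, 11, 6, 3, 4]
j=3: seq[3] = 6+11 = 17 → [2, 3, 11, 17, 3, 4]
j=4: seq[4] = 3+17 = 20 → [2, 3, 11, 17, 20, 4]
j=5: seq[5] = 4+20 = 24 → [2, 3, 11, 17, 20, 24]

[2, 3, 11, 17, 20, 24]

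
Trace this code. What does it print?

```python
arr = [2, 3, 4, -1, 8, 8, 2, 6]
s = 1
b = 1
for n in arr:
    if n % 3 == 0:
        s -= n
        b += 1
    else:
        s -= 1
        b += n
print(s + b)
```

12

n=2: not %3==0, s = 1-1 = 0; b=3
n=3: %3==0, s = 0-3 = -3; b=4
n=4: not %3==0, s = (-3)-1 = -4; b=8
n=-1: not %3==0, s = (-4)-1 = -5; b=7
n=8: not %3==0, s = (-5)-1 = -6; b=15
n=8: not %3==0, s = (-6)-1 = -7; b=23
n=2: not %3==0, s = (-7)-1 = -8; b=25
n=6: %3==0, s = (-8)-6 = -14; b=26
s+b = (-14)+26 = 12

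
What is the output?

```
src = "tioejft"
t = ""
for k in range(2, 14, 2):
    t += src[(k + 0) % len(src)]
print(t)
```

ojtief

k=2: add src[2]='o' → 'o'
k=4: add src[4]='j' → 'oj'
k=6: add src[6]='t' → 'ojt'
k=8: add src[1]='i' → 'ojti'
k=10: add src[3]='e' → 'ojtie'
k=12: add src[5]='f' → 'ojtief'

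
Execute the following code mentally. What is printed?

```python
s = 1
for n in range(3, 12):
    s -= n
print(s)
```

-62

n=3: s = 1-3 = -2
n=4: s = (-2)-4 = -6
n=5: s = (-6)-5 = -11
n=6: s = (-11)-6 = -17
n=7: s = (-17)-7 = -24
n=8: s = (-24)-8 = -32
n=9: s = (-32)-9 = -41
n=10: s = (-41)-10 = -51
n=11: s = (-51)-11 = -62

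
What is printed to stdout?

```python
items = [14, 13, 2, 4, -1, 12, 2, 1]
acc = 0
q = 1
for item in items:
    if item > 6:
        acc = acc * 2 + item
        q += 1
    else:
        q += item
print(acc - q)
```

82

item=14: >6, acc = 0*2+14 = 14; q=2
item=13: >6, acc = 14*2+13 = 41; q=3
item=2: not >6; q=5
item=4: not >6; q=9
item=-1: not >6; q=8
item=12: >6, acc = 41*2+12 = 94; q=9
item=2: not >6; q=11
item=1: not >6; q=12
acc-q = 94-12 = 82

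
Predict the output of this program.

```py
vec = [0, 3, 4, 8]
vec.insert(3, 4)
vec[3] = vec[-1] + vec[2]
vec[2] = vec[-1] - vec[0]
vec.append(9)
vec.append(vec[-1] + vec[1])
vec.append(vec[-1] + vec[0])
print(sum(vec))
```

64

insert 4 at 3 → [0, 3, 4, 4, 8]
vec[3] = vec[-1]+vec[2] = 8+4 = 12 → [0, 3, 4, 12, 8]
vec[2] = vec[-1]-vec[0] = 8-0 = 8 → [0, 3, 8, 12, 8]
append 9 → [0, 3, 8, 12, 8, 9]
append vec[-1]+vec[1] = 9+3 = 12 → [0, 3, 8, 12, 8, 9, 12]
append vec[-1]+vec[0] = 12+0 = 12 → [0, 3, 8, 12, 8, 9, 12, 12]
sum = 64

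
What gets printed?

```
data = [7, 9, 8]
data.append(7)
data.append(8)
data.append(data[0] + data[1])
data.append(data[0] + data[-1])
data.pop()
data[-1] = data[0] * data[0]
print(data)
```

append 7 → [7, 9, 8, 7]
append 8 → [7, 9, 8, 7, 8]
append data[0]+data[1] = 7+9 = 16 → [7, 9, 8, 7, 8, 16]
append data[0]+data[-1] = 7+16 = 23 → [7, 9, 8, 7, 8, 16, 23]
pop() removes 23 → [7, 9, 8, 7, 8, 16]
data[-1] = data[0]*data[0] = 7*7 = 49 → [7, 9, 8, 7, 8, 49]

[7, 9, 8, 7, 8, 49]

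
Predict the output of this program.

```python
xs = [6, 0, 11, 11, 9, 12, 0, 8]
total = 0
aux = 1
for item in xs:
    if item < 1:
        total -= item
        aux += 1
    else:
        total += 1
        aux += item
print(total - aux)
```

-54

item=6: not <1, total = 0+1 = 1; aux=7
item=0: <1, total = 1-0 = 1; aux=8
item=11: not <1, total = 1+1 = 2; aux=19
item=11: not <1, total = 2+1 = 3; aux=30
item=9: not <1, total = 3+1 = 4; aux=39
item=12: not <1, total = 4+1 = 5; aux=51
item=0: <1, total = 5-0 = 5; aux=52
item=8: not <1, total = 5+1 = 6; aux=60
total-aux = 6-60 = -54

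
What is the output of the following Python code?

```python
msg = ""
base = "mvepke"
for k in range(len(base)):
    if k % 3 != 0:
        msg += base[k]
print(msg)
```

k=0: skip
k=1: add 'v' → 'v'
k=2: add 'e' → 've'
k=3: skip
k=4: add 'k' → 'vek'
k=5: add 'e' → 'veke'

veke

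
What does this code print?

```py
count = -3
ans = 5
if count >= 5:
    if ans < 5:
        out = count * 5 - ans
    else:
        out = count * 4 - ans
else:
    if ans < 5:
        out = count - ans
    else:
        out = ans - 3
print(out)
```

2

count=-3, ans=5
count >= 5 is False; ans < 5 is False
→ out = ans - 3 = 2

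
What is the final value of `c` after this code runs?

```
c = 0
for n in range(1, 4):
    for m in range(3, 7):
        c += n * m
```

n=1,m=3: c = 0+3 = 3
n=1,m=4: c = 3+4 = 7
n=1,m=5: c = 7+5 = 12
n=1,m=6: c = 12+6 = 18
n=2,m=3: c = 18+6 = 24
n=2,m=4: c = 24+8 = 32
n=2,m=5: c = 32+10 = 42
n=2,m=6: c = 42+12 = 54
n=3,m=3: c = 54+9 = 63
n=3,m=4: c = 63+12 = 75
n=3,m=5: c = 75+15 = 90
n=3,m=6: c = 90+18 = 108

108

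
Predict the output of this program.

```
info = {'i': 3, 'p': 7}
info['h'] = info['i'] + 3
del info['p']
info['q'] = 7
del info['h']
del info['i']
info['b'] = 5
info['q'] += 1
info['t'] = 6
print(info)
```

{'q': 8, 'b': 5, 't': 6}

info['h'] = info['i']+3 = 6 → {'i': 3, 'p': 7, 'h': 6}
del 'p' → {'i': 3, 'h': 6}
info['q'] = 7 → {'i': 3, 'h': 6, 'q': 7}
del 'h' → {'i': 3, 'q': 7}
del 'i' → {'q': 7}
info['b'] = 5 → {'q': 7, 'b': 5}
info['q'] = 7+1 = 8 → {'q': 8, 'b': 5}
info['t'] = 6 → {'q': 8, 'b': 5, 't': 6}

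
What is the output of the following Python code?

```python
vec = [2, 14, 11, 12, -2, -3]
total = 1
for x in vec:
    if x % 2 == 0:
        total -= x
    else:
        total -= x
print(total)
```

x=2: even, total = 1-2 = -1
x=14: even, total = (-1)-14 = -15
x=11: not even, total = (-15)-11 = -26
x=12: even, total = (-26)-12 = -38
x=-2: even, total = (-38)-(-2) = -36
x=-3: not even, total = (-36)-(-3) = -33

-33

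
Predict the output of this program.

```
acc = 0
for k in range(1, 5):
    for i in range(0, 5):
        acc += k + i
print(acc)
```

k=1,i=0: acc = 0+1 = 1
k=1,i=1: acc = 1+2 = 3
k=1,i=2: acc = 3+3 = 6
k=1,i=3: acc = 6+4 = 10
k=1,i=4: acc = 10+5 = 15
k=2,i=0: acc = 15+2 = 17
k=2,i=1: acc = 17+3 = 20
k=2,i=2: acc = 20+4 = 24
k=2,i=3: acc = 24+5 = 29
k=2,i=4: acc = 29+6 = 35
k=3,i=0: acc = 35+3 = 38
k=3,i=1: acc = 38+4 = 42
k=3,i=2: acc = 42+5 = 47
k=3,i=3: acc = 47+6 = 53
k=3,i=4: acc = 53+7 = 60
k=4,i=0: acc = 60+4 = 64
k=4,i=1: acc = 64+5 = 69
k=4,i=2: acc = 69+6 = 75
k=4,i=3: acc = 75+7 = 82
k=4,i=4: acc = 82+8 = 90

90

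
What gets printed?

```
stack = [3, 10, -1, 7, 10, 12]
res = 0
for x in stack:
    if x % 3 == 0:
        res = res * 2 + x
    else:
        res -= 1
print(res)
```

x=3: %3==0, res = 0*2+3 = 3
x=10: not %3==0, res = 3-1 = 2
x=-1: not %3==0, res = 2-1 = 1
x=7: not %3==0, res = 1-1 = 0
x=10: not %3==0, res = 0-1 = -1
x=12: %3==0, res = (-1)*2+12 = 10

10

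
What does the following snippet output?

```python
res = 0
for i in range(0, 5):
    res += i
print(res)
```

10

i=0: res = 0+0 = 0
i=1: res = 0+1 = 1
i=2: res = 1+2 = 3
i=3: res = 3+3 = 6
i=4: res = 6+4 = 10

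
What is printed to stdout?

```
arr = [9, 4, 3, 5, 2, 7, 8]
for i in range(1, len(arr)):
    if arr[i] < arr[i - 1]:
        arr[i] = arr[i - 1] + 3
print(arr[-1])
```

27

i=1: 4<9, arr[1] = 9+3 = 12 → [9, 12, 3, 5, 2, 7, 8]
i=2: 3<12, arr[2] = 12+3 = 15 → [9, 12, 15, 5, 2, 7, 8]
i=3: 5<15, arr[3] = 15+3 = 18 → [9, 12, 15, 18, 2, 7, 8]
i=4: 2<18, arr[4] = 18+3 = 21 → [9, 12, 15, 18, 21, 7, 8]
i=5: 7<21, arr[5] = 21+3 = 24 → [9, 12, 15, 18, 21, 24, 8]
i=6: 8<24, arr[6] = 24+3 = 27 → [9, 12, 15, 18, 21, 24, 27]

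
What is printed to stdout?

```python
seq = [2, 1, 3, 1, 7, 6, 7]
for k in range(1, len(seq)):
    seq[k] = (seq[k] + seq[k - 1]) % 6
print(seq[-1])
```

3

k=1: seq[1] = (1+2)%6 = 3 → [2, 3, 3, 1, 7, 6, 7]
k=2: seq[2] = (3+3)%6 = 0 → [2, 3, 0, 1, 7, 6, 7]
k=3: seq[3] = (1+0)%6 = 1 → [2, 3, 0, 1, 7, 6, 7]
k=4: seq[4] = (7+1)%6 = 2 → [2, 3, 0, 1, 2, 6, 7]
k=5: seq[5] = (6+2)%6 = 2 → [2, 3, 0, 1, 2, 2, 7]
k=6: seq[6] = (7+2)%6 = 3 → [2, 3, 0, 1, 2, 2, 3]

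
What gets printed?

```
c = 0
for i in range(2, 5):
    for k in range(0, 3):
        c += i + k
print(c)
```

i=2,k=0: c = 0+2 = 2
i=2,k=1: c = 2+3 = 5
i=2,k=2: c = 5+4 = 9
i=3,k=0: c = 9+3 = 12
i=3,k=1: c = 12+4 = 16
i=3,k=2: c = 16+5 = 21
i=4,k=0: c = 21+4 = 25
i=4,k=1: c = 25+5 = 30
i=4,k=2: c = 30+6 = 36

36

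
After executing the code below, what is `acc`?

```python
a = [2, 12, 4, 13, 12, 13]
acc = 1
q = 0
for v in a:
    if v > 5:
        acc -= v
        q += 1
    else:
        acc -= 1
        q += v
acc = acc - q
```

v=2: not >5, acc = 1-1 = 0; q=2
v=12: >5, acc = 0-12 = -12; q=3
v=4: not >5, acc = (-12)-1 = -13; q=7
v=13: >5, acc = (-13)-13 = -26; q=8
v=12: >5, acc = (-26)-12 = -38; q=9
v=13: >5, acc = (-38)-13 = -51; q=10
acc-q = (-51)-10 = -61

-61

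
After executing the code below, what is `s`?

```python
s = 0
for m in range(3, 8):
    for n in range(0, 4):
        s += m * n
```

m=3,n=0: s = 0+0 = 0
m=3,n=1: s = 0+3 = 3
m=3,n=2: s = 3+6 = 9
m=3,n=3: s = 9+9 = 18
m=4,n=0: s = 18+0 = 18
m=4,n=1: s = 18+4 = 22
m=4,n=2: s = 22+8 = 30
m=4,n=3: s = 30+12 = 42
m=5,n=0: s = 42+0 = 42
m=5,n=1: s = 42+5 = 47
m=5,n=2: s = 47+10 = 57
m=5,n=3: s = 57+15 = 72
m=6,n=0: s = 72+0 = 72
m=6,n=1: s = 72+6 = 78
m=6,n=2: s = 78+12 = 90
m=6,n=3: s = 90+18 = 108
m=7,n=0: s = 108+0 = 108
m=7,n=1: s = 108+7 = 115
m=7,n=2: s = 115+14 = 129
m=7,n=3: s = 129+21 = 150

150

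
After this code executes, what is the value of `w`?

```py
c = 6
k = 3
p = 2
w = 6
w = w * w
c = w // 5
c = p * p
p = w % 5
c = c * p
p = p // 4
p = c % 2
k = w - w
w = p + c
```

w = 6*6 = 36
c = 36//5 = 7
c = 2*2 = 4
p = 36%5 = 1
c = 4*1 = 4
p = 1//4 = 0
p = 4%2 = 0
k = 36-36 = 0
w = 0+4 = 4

4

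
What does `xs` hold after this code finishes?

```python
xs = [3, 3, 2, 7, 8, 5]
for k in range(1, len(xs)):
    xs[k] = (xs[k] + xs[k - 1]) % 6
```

[3, 0, 2, 3, 5, 4]

k=1: xs[1] = (3+3)%6 = 0 → [3, 0, 2, 7, 8, 5]
k=2: xs[2] = (2+0)%6 = 2 → [3, 0, 2, 7, 8, 5]
k=3: xs[3] = (7+2)%6 = 3 → [3, 0, 2, 3, 8, 5]
k=4: xs[4] = (8+3)%6 = 5 → [3, 0, 2, 3, 5, 5]
k=5: xs[5] = (5+5)%6 = 4 → [3, 0, 2, 3, 5, 4]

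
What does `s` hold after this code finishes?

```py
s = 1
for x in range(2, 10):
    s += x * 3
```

133

x=2: s = 1+2*3 = 7
x=3: s = 7+3*3 = 16
x=4: s = 16+4*3 = 28
x=5: s = 28+5*3 = 43
x=6: s = 43+6*3 = 61
x=7: s = 61+7*3 = 82
x=8: s = 82+8*3 = 106
x=9: s = 106+9*3 = 133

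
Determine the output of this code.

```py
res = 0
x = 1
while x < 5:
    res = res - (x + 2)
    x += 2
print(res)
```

x=1: res = 0-3 = -3
x=3: res = (-3)-5 = -8

-8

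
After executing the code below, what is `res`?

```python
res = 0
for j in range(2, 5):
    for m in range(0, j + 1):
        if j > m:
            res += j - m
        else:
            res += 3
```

28

j=2,m=0: 2>0, res = 0+2 = 2
j=2,m=1: 2>1, res = 2+1 = 3
j=2,m=2: not 2>2, res = 3+3 = 6
j=3,m=0: 3>0, res = 6+3 = 9
j=3,m=1: 3>1, res = 9+2 = 11
j=3,m=2: 3>2, res = 11+1 = 12
j=3,m=3: not 3>3, res = 12+3 = 15
j=4,m=0: 4>0, res = 15+4 = 19
j=4,m=1: 4>1, res = 19+3 = 22
j=4,m=2: 4>2, res = 22+2 = 24
j=4,m=3: 4>3, res = 24+1 = 25
j=4,m=4: not 4>4, res = 25+3 = 28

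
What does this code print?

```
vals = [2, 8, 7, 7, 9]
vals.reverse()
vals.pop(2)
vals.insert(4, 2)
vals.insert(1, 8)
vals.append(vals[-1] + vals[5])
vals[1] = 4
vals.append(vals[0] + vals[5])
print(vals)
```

[9, 4, 7, 8, 2, 2, 4, 11]

reverse → [9, 7, 7, 8, 2]
pop(2) removes 7 → [9, 7, 8, 2]
insert 2 at 4 → [9, 7, 8, 2, 2]
insert 8 at 1 → [9, 8, 7, 8, 2, 2]
append vals[-1]+vals[5] = 2+2 = 4 → [9, 8, 7, 8, 2, 2, 4]
vals[1] = 4 → [9, 4, 7, 8, 2, 2, 4]
append vals[0]+vals[5] = 9+2 = 11 → [9, 4, 7, 8, 2, 2, 4, 11]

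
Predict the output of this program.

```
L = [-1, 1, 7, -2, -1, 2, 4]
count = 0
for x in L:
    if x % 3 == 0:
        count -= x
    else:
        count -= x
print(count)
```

-10

x=-1: not %3==0, count = 0-(-1) = 1
x=1: not %3==0, count = 1-1 = 0
x=7: not %3==0, count = 0-7 = -7
x=-2: not %3==0, count = (-7)-(-2) = -5
x=-1: not %3==0, count = (-5)-(-1) = -4
x=2: not %3==0, count = (-4)-2 = -6
x=4: not %3==0, count = (-6)-4 = -10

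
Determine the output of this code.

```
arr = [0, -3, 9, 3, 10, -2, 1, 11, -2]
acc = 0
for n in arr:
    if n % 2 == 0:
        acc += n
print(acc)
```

n=0: even, acc = 0+0 = 0
n=-3: not even
n=9: not even
n=3: not even
n=10: even, acc = 0+10 = 10
n=-2: even, acc = 10+(-2) = 8
n=1: not even
n=11: not even
n=-2: even, acc = 8+(-2) = 6

6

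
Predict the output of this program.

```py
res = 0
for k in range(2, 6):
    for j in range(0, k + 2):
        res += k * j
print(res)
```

k=2,j=0: res = 0+0 = 0
k=2,j=1: res = 0+2 = 2
k=2,j=2: res = 2+4 = 6
k=2,j=3: res = 6+6 = 12
k=3,j=0: res = 12+0 = 12
k=3,j=1: res = 12+3 = 15
k=3,j=2: res = 15+6 = 21
k=3,j=3: res = 21+9 = 30
k=3,j=4: res = 30+12 = 42
k=4,j=0: res = 42+0 = 42
k=4,j=1: res = 42+4 = 46
k=4,j=2: res = 46+8 = 54
k=4,j=3: res = 54+12 = 66
k=4,j=4: res = 66+16 = 82
k=4,j=5: res = 82+20 = 102
k=5,j=0: res = 102+0 = 102
k=5,j=1: res = 102+5 = 107
k=5,j=2: res = 107+10 = 117
k=5,j=3: res = 117+15 = 132
k=5,j=4: res = 132+20 = 152
k=5,j=5: res = 152+25 = 177
k=5,j=6: res = 177+30 = 207

207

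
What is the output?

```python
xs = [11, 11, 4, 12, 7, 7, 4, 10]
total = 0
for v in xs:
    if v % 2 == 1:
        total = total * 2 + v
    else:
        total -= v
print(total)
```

v=11: odd, total = 0*2+11 = 11
v=11: odd, total = 11*2+11 = 33
v=4: not odd, total = 33-4 = 29
v=12: not odd, total = 29-12 = 17
v=7: odd, total = 17*2+7 = 41
v=7: odd, total = 41*2+7 = 89
v=4: not odd, total = 89-4 = 85
v=10: not odd, total = 85-10 = 75

75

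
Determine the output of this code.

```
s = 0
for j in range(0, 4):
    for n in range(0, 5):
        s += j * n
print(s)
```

j=0,n=0: s = 0+0 = 0
j=0,n=1: s = 0+0 = 0
j=0,n=2: s = 0+0 = 0
j=0,n=3: s = 0+0 = 0
j=0,n=4: s = 0+0 = 0
j=1,n=0: s = 0+0 = 0
j=1,n=1: s = 0+1 = 1
j=1,n=2: s = 1+2 = 3
j=1,n=3: s = 3+3 = 6
j=1,n=4: s = 6+4 = 10
j=2,n=0: s = 10+0 = 10
j=2,n=1: s = 10+2 = 12
j=2,n=2: s = 12+4 = 16
j=2,n=3: s = 16+6 = 22
j=2,n=4: s = 22+8 = 30
j=3,n=0: s = 30+0 = 30
j=3,n=1: s = 30+3 = 33
j=3,n=2: s = 33+6 = 39
j=3,n=3: s = 39+9 = 48
j=3,n=4: s = 48+12 = 60

60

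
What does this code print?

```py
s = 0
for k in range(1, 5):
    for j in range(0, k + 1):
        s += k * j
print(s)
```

65

k=1,j=0: s = 0+0 = 0
k=1,j=1: s = 0+1 = 1
k=2,j=0: s = 1+0 = 1
k=2,j=1: s = 1+2 = 3
k=2,j=2: s = 3+4 = 7
k=3,j=0: s = 7+0 = 7
k=3,j=1: s = 7+3 = 10
k=3,j=2: s = 10+6 = 16
k=3,j=3: s = 16+9 = 25
k=4,j=0: s = 25+0 = 25
k=4,j=1: s = 25+4 = 29
k=4,j=2: s = 29+8 = 37
k=4,j=3: s = 37+12 = 49
k=4,j=4: s = 49+16 = 65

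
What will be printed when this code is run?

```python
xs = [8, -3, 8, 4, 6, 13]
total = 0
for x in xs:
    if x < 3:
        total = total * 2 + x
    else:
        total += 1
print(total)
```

3

x=8: not <3, total = 0+1 = 1
x=-3: <3, total = 1*2+(-3) = -1
x=8: not <3, total = (-1)+1 = 0
x=4: not <3, total = 0+1 = 1
x=6: not <3, total = 1+1 = 2
x=13: not <3, total = 2+1 = 3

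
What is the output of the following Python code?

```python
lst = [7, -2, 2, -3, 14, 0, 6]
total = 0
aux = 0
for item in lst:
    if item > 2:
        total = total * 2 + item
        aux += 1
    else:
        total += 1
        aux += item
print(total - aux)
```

76

item=7: >2, total = 0*2+7 = 7; aux=1
item=-2: not >2, total = 7+1 = 8; aux=-1
item=2: not >2, total = 8+1 = 9; aux=1
item=-3: not >2, total = 9+1 = 10; aux=-2
item=14: >2, total = 10*2+14 = 34; aux=-1
item=0: not >2, total = 34+1 = 35; aux=-1
item=6: >2, total = 35*2+6 = 76; aux=0
total-aux = 76-0 = 76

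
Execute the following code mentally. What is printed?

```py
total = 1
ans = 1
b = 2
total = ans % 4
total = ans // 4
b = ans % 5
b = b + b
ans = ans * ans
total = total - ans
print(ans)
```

1

total = 1%4 = 1
total = 1//4 = 0
b = 1%5 = 1
b = 1+1 = 2
ans = 1*1 = 1
total = 0-1 = -1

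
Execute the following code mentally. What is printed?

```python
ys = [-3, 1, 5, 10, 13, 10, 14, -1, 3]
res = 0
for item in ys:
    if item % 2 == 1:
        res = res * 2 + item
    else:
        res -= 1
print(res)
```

item=-3: odd, res = 0*2+(-3) = -3
item=1: odd, res = (-3)*2+1 = -5
item=5: odd, res = (-5)*2+5 = -5
item=10: not odd, res = (-5)-1 = -6
item=13: odd, res = (-6)*2+13 = 1
item=10: not odd, res = 1-1 = 0
item=14: not odd, res = 0-1 = -1
item=-1: odd, res = (-1)*2+(-1) = -3
item=3: odd, res = (-3)*2+3 = -3

-3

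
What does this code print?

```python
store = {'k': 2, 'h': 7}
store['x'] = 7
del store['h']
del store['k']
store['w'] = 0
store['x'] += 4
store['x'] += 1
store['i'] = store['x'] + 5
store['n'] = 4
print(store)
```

store['x'] = 7 → {'k': 2, 'h': 7, 'x': 7}
del 'h' → {'k': 2, 'x': 7}
del 'k' → {'x': 7}
store['w'] = 0 → {'x': 7, 'w': 0}
store['x'] = 7+4 = 11 → {'x': 11, 'w': 0}
store['x'] = 11+1 = 12 → {'x': 12, 'w': 0}
store['i'] = store['x']+5 = 17 → {'x': 12, 'w': 0, 'i': 17}
store['n'] = 4 → {'x': 12, 'w': 0, 'i': 17, 'n': 4}

{'x': 12, 'w': 0, 'i': 17, 'n': 4}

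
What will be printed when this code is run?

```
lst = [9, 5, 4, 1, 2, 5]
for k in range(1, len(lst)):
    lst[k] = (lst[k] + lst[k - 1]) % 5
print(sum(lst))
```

k=1: lst[1] = (5+9)%5 = 4 → [9, 4, 4, 1, 2, 5]
k=2: lst[2] = (4+4)%5 = 3 → [9, 4, 3, 1, 2, 5]
k=3: lst[3] = (1+3)%5 = 4 → [9, 4, 3, 4, 2, 5]
k=4: lst[4] = (2+4)%5 = 1 → [9, 4, 3, 4, 1, 5]
k=5: lst[5] = (5+1)%5 = 1 → [9, 4, 3, 4, 1, 1]
sum = 22

22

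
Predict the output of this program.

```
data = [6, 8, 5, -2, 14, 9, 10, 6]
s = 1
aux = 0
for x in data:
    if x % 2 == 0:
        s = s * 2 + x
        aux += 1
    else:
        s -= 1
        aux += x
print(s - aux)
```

x=6: even, s = 1*2+6 = 8; aux=1
x=8: even, s = 8*2+8 = 24; aux=2
x=5: not even, s = 24-1 = 23; aux=7
x=-2: even, s = 23*2+(-2) = 44; aux=8
x=14: even, s = 44*2+14 = 102; aux=9
x=9: not even, s = 102-1 = 101; aux=18
x=10: even, s = 101*2+10 = 212; aux=19
x=6: even, s = 212*2+6 = 430; aux=20
s-aux = 430-20 = 410

410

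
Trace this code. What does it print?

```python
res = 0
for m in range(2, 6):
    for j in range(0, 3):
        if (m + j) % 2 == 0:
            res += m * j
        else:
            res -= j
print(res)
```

m=2,j=0: even sum, res = 0+0 = 0
m=2,j=1: odd sum, res = 0-1 = -1
m=2,j=2: even sum, res = (-1)+4 = 3
m=3,j=0: odd sum, res = 3-0 = 3
m=3,j=1: even sum, res = 3+3 = 6
m=3,j=2: odd sum, res = 6-2 = 4
m=4,j=0: even sum, res = 4+0 = 4
m=4,j=1: odd sum, res = 4-1 = 3
m=4,j=2: even sum, res = 3+8 = 11
m=5,j=0: odd sum, res = 11-0 = 11
m=5,j=1: even sum, res = 11+5 = 16
m=5,j=2: odd sum, res = 16-2 = 14

14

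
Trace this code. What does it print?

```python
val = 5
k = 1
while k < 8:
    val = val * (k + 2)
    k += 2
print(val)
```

k=1: val = 5*3 = 15
k=3: val = 15*5 = 75
k=5: val = 75*7 = 525
k=7: val = 525*9 = 4725

4725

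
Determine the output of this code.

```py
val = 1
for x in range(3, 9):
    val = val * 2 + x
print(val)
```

x=3: val = 1*2+3 = 5
x=4: val = 5*2+4 = 14
x=5: val = 14*2+5 = 33
x=6: val = 33*2+6 = 72
x=7: val = 72*2+7 = 151
x=8: val = 151*2+8 = 310

310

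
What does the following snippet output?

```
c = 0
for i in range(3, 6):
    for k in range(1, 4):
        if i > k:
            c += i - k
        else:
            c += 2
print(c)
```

i=3,k=1: 3>1, c = 0+2 = 2
i=3,k=2: 3>2, c = 2+1 = 3
i=3,k=3: not 3>3, c = 3+2 = 5
i=4,k=1: 4>1, c = 5+3 = 8
i=4,k=2: 4>2, c = 8+2 = 10
i=4,k=3: 4>3, c = 10+1 = 11
i=5,k=1: 5>1, c = 11+4 = 15
i=5,k=2: 5>2, c = 15+3 = 18
i=5,k=3: 5>3, c = 18+2 = 20

20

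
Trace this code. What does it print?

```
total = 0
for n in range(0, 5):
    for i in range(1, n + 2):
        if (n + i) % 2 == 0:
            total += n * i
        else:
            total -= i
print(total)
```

n=0,i=1: odd sum, total = 0-1 = -1
n=1,i=1: even sum, total = (-1)+1 = 0
n=1,i=2: odd sum, total = 0-2 = -2
n=2,i=1: odd sum, total = (-2)-1 = -3
n=2,i=2: even sum, total = (-3)+4 = 1
n=2,i=3: odd sum, total = 1-3 = -2
n=3,i=1: even sum, total = (-2)+3 = 1
n=3,i=2: odd sum, total = 1-2 = -1
n=3,i=3: even sum, total = (-1)+9 = 8
n=3,i=4: odd sum, total = 8-4 = 4
n=4,i=1: odd sum, total = 4-1 = 3
n=4,i=2: even sum, total = 3+8 = 11
n=4,i=3: odd sum, total = 11-3 = 8
n=4,i=4: even sum, total = 8+16 = 24
n=4,i=5: odd sum, total = 24-5 = 19

19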